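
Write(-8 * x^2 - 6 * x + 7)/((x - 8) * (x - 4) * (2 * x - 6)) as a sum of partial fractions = -83/(10*(x - 3)) + 145/(8*(x - 4)) - 553/(40*(x - 8))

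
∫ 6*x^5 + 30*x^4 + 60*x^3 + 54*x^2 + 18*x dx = x^6 + 6*x^5 + 15*x^4 + 18*x^3 + 9*x^2 + C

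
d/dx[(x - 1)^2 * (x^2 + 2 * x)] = 4*x^3 - 6*x + 2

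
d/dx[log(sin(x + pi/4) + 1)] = cos(x + pi/4)/(sin(x + pi/4) + 1)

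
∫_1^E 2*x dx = -1 + exp(2)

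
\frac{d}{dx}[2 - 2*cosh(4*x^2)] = -16*x*sinh(4*x^2)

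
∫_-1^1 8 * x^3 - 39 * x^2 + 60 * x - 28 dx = -82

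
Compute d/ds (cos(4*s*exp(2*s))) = -8*s*exp(2*s)*sin(4*s*exp(2*s)) - 4*exp(2*s)*sin(4*s*exp(2*s))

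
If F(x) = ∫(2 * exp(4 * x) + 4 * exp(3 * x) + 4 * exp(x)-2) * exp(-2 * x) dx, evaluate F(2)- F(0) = -4 + (-exp(-2) + 2 + exp(2))^2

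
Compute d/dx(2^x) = 2^x*log(2)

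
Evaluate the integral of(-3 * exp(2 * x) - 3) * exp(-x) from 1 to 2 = -3*exp(2) - 3*exp(-1) + 3*exp(-2) + 3*E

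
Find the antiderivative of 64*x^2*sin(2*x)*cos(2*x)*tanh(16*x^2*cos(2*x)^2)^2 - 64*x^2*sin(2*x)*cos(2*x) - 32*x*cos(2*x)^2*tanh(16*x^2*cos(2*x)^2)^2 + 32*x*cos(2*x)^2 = tanh(16*x^2*cos(2*x)^2) + C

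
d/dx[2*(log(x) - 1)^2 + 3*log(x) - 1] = (4*log(x) - 1)/x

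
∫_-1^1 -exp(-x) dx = -E + exp(-1)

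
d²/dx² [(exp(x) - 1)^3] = 9*exp(3*x) - 12*exp(2*x) + 3*exp(x)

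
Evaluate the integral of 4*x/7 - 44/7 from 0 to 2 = -80/7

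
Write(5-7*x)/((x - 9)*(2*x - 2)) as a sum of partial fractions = 1/(8*(x - 1)) - 29/(8*(x - 9))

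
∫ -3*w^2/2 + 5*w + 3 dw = -w^3/2 + 5*w^2/2 + 3*w + C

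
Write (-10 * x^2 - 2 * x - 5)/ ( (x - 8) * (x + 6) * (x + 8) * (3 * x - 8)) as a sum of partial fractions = 2199/(13312*(3*x - 8)) + 629/(1024*(x + 8)) - 353/(728*(x + 6)) - 661/(3584*(x - 8))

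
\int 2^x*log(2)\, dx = 2^x + C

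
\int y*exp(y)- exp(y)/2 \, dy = (y - 3/2)*exp(y) + C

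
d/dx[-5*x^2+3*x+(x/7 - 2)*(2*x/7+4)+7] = 3 - 486*x/49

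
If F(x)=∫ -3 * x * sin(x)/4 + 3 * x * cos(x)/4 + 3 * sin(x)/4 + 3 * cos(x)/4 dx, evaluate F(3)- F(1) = 3*sqrt(2)*(3*sin(pi/4 + 3) - sin(pi/4 + 1))/4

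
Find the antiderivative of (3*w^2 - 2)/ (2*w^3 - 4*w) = log(w*(w^2 - 2))/2 + C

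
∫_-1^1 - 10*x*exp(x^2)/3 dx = 0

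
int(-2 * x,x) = -x^2 + C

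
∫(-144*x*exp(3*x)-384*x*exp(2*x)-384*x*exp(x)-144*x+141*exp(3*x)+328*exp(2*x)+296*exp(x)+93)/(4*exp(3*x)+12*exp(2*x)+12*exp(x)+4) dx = ((14 - 3*x)*(exp(x) + 1)^2 - 8*(-(3*x - 2)*(exp(x) + 1) + exp(x))^2 + (exp(x) + 1)*exp(x))/(4*(exp(x) + 1)^2) + C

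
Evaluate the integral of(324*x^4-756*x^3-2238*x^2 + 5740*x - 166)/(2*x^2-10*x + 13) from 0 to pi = -12*pi - log(26) + log(1 + (5 - 2*pi)^2) + 54*pi^3 + 216*pi^2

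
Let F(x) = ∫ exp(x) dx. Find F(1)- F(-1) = E - exp(-1)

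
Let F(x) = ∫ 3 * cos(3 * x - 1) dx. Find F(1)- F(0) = sin(1) + sin(2)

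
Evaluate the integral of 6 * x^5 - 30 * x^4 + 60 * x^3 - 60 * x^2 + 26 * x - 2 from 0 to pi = -2*(-1 + pi)^2 + 1 + (-1 + pi)^6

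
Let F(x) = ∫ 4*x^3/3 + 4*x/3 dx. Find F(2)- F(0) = 8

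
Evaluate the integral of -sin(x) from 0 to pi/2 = -1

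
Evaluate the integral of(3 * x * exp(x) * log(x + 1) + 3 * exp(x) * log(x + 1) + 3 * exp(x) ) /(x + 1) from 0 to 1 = 3*E*log(2)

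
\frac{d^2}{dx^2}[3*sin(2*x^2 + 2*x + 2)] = -48*x^2*sin(2*(x^2 + x + 1)) - 48*x*sin(2*(x^2 + x + 1)) - 12*sin(2*(x^2 + x + 1)) + 12*cos(2*(x^2 + x + 1))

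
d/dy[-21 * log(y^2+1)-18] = -42*y/(y^2 + 1)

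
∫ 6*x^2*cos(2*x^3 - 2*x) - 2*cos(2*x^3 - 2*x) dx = sin(2*x*(x^2 - 1)) + C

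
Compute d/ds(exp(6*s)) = 6*exp(6*s)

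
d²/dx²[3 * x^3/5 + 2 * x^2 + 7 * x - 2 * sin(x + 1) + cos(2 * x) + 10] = 18*x/5 + 8*sin(x)^2 + 2*sin(x + 1)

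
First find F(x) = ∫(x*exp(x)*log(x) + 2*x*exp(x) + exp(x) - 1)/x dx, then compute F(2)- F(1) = -2*E + 2 + (-1 + exp(2))*(log(2) + 2)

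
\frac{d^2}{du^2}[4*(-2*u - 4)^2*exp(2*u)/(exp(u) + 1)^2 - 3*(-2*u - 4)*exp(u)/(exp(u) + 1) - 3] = (-32*u^2*exp(3*u) + 64*u^2*exp(2*u) - 6*u*exp(3*u) + 384*u*exp(2*u) + 6*u*exp(u) + 32*exp(4*u) + 192*exp(3*u) + 568*exp(2*u) + 24*exp(u))/(exp(4*u) + 4*exp(3*u) + 6*exp(2*u) + 4*exp(u) + 1)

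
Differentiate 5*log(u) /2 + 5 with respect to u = 5/(2*u)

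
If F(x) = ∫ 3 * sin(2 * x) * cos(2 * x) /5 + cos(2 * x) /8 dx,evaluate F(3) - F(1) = -3*sin(2)^2/20 - sin(2)/16 + sin(6)/16 + 3*sin(6)^2/20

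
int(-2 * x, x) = -x^2 + C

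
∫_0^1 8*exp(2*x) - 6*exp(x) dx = -6*E + 2 + 4*exp(2)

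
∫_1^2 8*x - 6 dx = 6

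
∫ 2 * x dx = x^2 + C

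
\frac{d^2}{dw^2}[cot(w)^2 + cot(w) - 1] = 6*cot(w)^4 + 2*cot(w)^3 + 8*cot(w)^2 + 2*cot(w) + 2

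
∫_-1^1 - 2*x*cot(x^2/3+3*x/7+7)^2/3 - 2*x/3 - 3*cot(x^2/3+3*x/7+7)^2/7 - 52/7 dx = -14 - cot(145/21) + cot(163/21)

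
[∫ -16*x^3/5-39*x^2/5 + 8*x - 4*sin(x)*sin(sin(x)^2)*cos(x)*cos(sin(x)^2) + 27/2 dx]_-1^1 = 109/5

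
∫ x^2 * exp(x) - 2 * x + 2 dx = ((x - 1)^2 + 1)*(exp(x) - 1) + C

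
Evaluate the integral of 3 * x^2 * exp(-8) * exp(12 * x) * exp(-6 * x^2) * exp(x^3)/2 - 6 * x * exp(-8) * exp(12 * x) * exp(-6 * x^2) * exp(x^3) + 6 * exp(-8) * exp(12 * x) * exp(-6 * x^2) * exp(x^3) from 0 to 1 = -exp(-8)/2 + exp(-1)/2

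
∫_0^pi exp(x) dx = -1 + exp(pi)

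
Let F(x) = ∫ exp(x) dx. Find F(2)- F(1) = -E + exp(2)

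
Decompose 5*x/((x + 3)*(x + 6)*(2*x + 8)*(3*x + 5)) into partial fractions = -225/(728*(3*x + 5)) + 5/(26*(x + 6)) - 5/(7*(x + 4)) + 5/(8*(x + 3))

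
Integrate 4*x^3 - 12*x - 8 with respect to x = x^4 - 6*x^2 - 8*x + C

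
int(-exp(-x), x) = exp(-x) + C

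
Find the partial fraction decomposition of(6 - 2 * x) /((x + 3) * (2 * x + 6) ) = -1/(x + 3) + 6/(x + 3)^2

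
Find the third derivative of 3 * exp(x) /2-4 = 3*exp(x)/2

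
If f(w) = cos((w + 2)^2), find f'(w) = -2*(w + 2)*sin(w^2 + 4*w + 4)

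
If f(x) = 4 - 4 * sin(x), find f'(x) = -4*cos(x)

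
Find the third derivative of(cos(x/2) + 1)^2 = sin(x/2)/4 + sin(x)/2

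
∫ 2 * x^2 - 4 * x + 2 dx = 2*x^3/3 - 2*x^2 + 2*x + C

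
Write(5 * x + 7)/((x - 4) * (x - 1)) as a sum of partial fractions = -4/(x - 1) + 9/(x - 4)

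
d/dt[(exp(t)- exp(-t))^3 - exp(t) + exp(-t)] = (3*exp(6*t) - 4*exp(4*t) - 4*exp(2*t) + 3)*exp(-3*t)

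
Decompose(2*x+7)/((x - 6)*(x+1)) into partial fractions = -5/(7*(x + 1)) + 19/(7*(x - 6))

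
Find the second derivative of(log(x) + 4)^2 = (-2*log(x) - 6)/x^2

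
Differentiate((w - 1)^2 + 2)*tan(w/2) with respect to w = w^2/(2*cos(w/2)^2) + 2*w*tan(w/2) - w/cos(w/2)^2 - 2*tan(w/2) + 3/(2*cos(w/2)^2)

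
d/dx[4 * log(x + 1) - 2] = 4/(x + 1)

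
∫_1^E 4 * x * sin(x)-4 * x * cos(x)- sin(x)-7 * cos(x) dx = 7*cos(1) + 7*sin(1) + (-4*E - 3)*(cos(E) + sin(E))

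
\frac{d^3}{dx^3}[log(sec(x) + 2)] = 2*(-2 + 1/cos(x) + 12/cos(x)^2 + 6/cos(x)^3 + cos(x)^(-4))*sin(x)*cos(x)/(2*cos(x) + 1)^3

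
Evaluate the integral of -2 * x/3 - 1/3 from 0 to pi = (1 + pi/3)*(2 - pi) - 2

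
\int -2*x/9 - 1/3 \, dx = -x^2/9 - x/3 + C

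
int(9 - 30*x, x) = -15*x^2 + 9*x + C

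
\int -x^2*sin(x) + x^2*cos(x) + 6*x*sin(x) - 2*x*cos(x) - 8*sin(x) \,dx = sqrt(2)*(x - 2)^2*sin(x + pi/4) + C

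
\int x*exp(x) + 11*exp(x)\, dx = (x + 10)*exp(x) + C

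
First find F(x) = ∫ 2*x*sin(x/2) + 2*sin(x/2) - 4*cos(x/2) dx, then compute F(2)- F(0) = 4 - 12*cos(1)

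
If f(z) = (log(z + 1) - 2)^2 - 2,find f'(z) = (2*log(z + 1) - 4)/(z + 1)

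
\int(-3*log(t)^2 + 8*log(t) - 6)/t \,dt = -(log(t) - 1)^3 + (log(t) - 1)^2 - log(t) + C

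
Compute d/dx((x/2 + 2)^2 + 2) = x/2 + 2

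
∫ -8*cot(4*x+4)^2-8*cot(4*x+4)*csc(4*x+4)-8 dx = 2*cot(4*x + 4) + 2*csc(4*x + 4) + C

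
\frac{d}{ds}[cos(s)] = -sin(s)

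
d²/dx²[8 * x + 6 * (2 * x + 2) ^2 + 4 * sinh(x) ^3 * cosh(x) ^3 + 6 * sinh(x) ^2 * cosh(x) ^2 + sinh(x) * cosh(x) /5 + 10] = 15*(cosh(2*x) - 1)^2*sinh(2*x) + 24*(cosh(2*x) - 1)^2 + 3*(cosh(2*x) + 1)^2*sinh(2*x) - 118*sinh(2*x)/5 + 12*sinh(4*x) + 48*cosh(2*x) + 12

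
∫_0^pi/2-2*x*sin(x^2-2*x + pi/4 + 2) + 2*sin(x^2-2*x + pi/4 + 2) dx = -cos(pi/4 + 2 + pi^2/4) - cos(pi/4 + 2)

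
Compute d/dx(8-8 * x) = -8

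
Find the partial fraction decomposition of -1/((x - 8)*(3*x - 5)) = 3/(19*(3*x - 5)) - 1/(19*(x - 8))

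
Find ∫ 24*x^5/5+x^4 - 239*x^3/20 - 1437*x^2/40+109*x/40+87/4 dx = 4*x^6/5 + x^5/5 - 239*x^4/80 - 479*x^3/40 + 109*x^2/80 + 87*x/4 + C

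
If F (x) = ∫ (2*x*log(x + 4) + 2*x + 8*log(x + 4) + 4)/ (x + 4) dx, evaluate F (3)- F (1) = -6*log(5) + 10*log(7)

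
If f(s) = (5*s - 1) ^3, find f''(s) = 750*s - 150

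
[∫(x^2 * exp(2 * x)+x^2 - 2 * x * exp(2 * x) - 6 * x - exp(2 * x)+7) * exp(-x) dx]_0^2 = -exp(2) + exp(-2)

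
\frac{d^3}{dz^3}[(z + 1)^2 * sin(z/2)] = -z^2*cos(z/2)/8 - 3*z*sin(z/2)/2 - z*cos(z/2)/4 - 3*sin(z/2)/2 + 23*cos(z/2)/8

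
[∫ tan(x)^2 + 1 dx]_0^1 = tan(1)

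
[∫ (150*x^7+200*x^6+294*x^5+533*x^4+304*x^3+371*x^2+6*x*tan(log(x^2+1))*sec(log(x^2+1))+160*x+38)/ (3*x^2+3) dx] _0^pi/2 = -7/3 + sec(log(1 + pi^2/4)) + 5*pi + 5*pi^2 + 25*pi^3/8 + (-5*pi^3/8 - pi^2 - pi - 2)^2/3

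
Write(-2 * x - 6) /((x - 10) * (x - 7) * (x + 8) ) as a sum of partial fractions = 1/(27*(x + 8)) + 4/(9*(x - 7)) - 13/(27*(x - 10))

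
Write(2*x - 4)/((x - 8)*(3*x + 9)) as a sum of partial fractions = 10/(33*(x + 3)) + 4/(11*(x - 8))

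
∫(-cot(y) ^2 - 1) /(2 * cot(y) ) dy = log(cot(y))/2 + C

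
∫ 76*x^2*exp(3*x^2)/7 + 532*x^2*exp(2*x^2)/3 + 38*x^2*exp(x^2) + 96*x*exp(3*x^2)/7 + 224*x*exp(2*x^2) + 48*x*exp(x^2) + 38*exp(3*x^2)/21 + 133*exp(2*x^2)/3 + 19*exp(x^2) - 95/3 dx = (19*x + 24)*(2*exp(3*x^2) + 49*exp(2*x^2) + 21*exp(x^2) - 35)/21 + C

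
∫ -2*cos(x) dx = -2*sin(x) + C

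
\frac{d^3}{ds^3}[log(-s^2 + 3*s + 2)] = (4*s^3 - 18*s^2 + 78*s - 90)/(s^6 - 9*s^5 + 21*s^4 + 9*s^3 - 42*s^2 - 36*s - 8)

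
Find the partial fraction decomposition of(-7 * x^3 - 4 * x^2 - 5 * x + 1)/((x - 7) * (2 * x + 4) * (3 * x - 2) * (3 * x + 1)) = 67/(1980*(3*x + 1)) + 167/(2736*(3*x - 2)) - 17/(240*(x + 2)) - 877/(2508*(x - 7))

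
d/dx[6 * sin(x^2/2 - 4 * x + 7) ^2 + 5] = 6*x*sin(x^2 - 8*x + 14) - 24*sin(x^2 - 8*x + 14)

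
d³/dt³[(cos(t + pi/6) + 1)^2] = 2*sin(t + pi/6) + 4*sin(2*t + pi/3)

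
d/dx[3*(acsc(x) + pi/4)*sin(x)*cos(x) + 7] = (12*x^2*sqrt(1 - 1/x^2)*cos(2*x)*acsc(x) + 3*pi*x^2*sqrt(1 - 1/x^2)*cos(2*x) - 6*sin(2*x))/(4*x^2*sqrt(1 - 1/x^2))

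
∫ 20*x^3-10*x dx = 5*x^4 - 5*x^2 + C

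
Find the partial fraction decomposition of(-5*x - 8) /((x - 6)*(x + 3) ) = -7/(9*(x + 3)) - 38/(9*(x - 6))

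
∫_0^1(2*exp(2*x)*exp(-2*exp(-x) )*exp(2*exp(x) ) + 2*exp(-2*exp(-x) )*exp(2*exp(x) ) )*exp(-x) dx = -1 + exp(-2*exp(-1) + 2*E)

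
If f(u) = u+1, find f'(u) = 1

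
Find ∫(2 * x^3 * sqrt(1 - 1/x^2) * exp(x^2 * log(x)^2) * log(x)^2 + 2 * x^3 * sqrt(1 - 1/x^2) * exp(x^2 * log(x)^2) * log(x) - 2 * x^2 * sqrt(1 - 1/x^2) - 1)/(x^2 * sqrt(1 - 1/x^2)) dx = -2*x + exp(x^2*log(x)^2) + acsc(x) + C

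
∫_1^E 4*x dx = -2 + 2*exp(2)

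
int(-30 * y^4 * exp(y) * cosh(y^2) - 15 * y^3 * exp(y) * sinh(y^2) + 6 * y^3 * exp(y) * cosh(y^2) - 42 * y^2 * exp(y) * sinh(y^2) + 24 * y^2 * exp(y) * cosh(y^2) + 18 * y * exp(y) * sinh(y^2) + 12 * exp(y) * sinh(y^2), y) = 3*y*(-5*y^2 + y + 4)*exp(y)*sinh(y^2) + C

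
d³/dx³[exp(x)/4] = exp(x)/4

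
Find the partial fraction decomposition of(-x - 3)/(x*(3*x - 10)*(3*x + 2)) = -7/(24*(3*x + 2)) - 19/(120*(3*x - 10)) + 3/(20*x)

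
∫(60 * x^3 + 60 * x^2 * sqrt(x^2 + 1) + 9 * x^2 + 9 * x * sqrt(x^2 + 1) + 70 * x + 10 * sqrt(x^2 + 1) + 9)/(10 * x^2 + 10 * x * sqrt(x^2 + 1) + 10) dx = 3*x^2 + 9*x/10 + log(x + sqrt(x^2 + 1)) + C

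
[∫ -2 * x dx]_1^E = 1 - exp(2)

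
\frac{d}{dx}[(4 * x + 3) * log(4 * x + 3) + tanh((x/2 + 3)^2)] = -x*tanh(x^2/4 + 3*x + 9)^2/2 + x/2 + 4*log(4*x + 3) - 3*tanh(x^2/4 + 3*x + 9)^2 + 7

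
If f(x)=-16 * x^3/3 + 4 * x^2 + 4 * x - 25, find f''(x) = 8 - 32*x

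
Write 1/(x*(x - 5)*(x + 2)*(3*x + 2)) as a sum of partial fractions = 27/(136*(3*x + 2)) - 1/(56*(x + 2)) + 1/(595*(x - 5)) - 1/(20*x)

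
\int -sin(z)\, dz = cos(z) + C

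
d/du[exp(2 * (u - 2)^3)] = 6*u^2*exp(2*u^3 - 12*u^2 + 24*u - 16) - 24*u*exp(2*u^3 - 12*u^2 + 24*u - 16) + 24*exp(2*u^3 - 12*u^2 + 24*u - 16)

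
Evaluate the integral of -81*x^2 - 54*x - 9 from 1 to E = (-3*E - 1)^3 + 64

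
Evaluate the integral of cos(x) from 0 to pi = 0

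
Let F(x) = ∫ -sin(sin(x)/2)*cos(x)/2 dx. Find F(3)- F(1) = -cos(sin(1)/2) + cos(sin(3)/2)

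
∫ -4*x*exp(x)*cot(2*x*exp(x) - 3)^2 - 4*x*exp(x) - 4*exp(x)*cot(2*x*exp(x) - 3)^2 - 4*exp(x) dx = 2*cot(2*x*exp(x) - 3) + C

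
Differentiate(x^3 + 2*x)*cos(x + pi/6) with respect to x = -x^3*sin(x + pi/6) + 3*x^2*cos(x + pi/6) - 2*x*sin(x + pi/6) + 2*cos(x + pi/6)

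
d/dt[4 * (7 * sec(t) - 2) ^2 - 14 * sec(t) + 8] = 14*(-9 + 28/cos(t))*sin(t)/cos(t)^2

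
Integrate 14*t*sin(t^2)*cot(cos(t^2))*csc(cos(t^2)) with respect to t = 7*csc(cos(t^2)) + C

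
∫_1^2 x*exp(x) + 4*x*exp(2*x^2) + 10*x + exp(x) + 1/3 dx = -E + exp(2) + 46/3 + exp(8)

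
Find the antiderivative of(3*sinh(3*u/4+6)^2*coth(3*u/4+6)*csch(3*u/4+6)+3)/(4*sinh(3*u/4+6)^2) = -coth(3*u/4 + 6) - csch(3*u/4 + 6) + C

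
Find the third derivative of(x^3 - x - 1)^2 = 120*x^3 - 48*x - 12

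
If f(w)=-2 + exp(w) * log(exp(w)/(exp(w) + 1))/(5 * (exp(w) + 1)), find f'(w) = ((w - log(exp(w) + 1))*exp(w) + exp(w))/(5*exp(2*w) + 10*exp(w) + 5)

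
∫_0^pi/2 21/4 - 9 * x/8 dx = -(-3 + 3*pi/8)^2 + 3*pi/8 + 9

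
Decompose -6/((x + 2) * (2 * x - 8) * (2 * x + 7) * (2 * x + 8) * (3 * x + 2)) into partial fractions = 243/(19040*(3*x + 2)) + 8/(255*(2*x + 7)) - 3/(320*(x + 4)) - 1/(96*(x + 2)) - 1/(6720*(x - 4))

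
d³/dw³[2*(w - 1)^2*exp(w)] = 2*w^2*exp(w) + 8*w*exp(w) + 2*exp(w)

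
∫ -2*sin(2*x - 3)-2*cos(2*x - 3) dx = -sin(2*x - 3) + cos(2*x - 3) + C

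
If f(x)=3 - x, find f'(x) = -1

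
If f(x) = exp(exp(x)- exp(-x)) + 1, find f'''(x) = (exp(exp(x) - exp(-x)) - 3*exp(x + exp(x) - exp(-x)) + 4*exp(2*x + exp(x) - exp(-x)) + 4*exp(4*x + exp(x) - exp(-x)) + 3*exp(5*x + exp(x) - exp(-x)) + exp(6*x + exp(x) - exp(-x)))*exp(-3*x)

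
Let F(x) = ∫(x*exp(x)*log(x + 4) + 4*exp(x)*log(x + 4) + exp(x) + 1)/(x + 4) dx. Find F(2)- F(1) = -(1 + E)*log(5) + (1 + exp(2))*log(6)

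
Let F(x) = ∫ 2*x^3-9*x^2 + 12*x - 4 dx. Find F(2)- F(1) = 1/2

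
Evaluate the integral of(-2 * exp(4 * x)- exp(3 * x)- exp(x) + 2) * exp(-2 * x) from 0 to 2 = -(-exp(-2) + exp(2))^2 - exp(2) + exp(-2)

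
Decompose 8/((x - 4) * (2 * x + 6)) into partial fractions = -4/(7*(x + 3)) + 4/(7*(x - 4))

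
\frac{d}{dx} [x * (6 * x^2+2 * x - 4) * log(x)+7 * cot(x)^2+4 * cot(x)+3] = 18*x^2*log(x) + 6*x^2 + 4*x*log(x) + 2*x - 4*log(x) - 4 - 4/sin(x)^2 - 14*cos(x)/sin(x)^3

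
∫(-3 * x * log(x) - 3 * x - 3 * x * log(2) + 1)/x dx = -(3*x - 1)*log(2*x) + C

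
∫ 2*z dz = z^2 + C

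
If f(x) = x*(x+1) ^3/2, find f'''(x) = 12*x + 9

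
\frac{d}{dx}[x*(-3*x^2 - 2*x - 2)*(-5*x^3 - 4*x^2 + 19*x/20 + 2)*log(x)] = 90*x^5*log(x) + 15*x^5 + 110*x^4*log(x) + 22*x^4 + 303*x^3*log(x)/5 + 303*x^3/20 + 3*x^2*log(x)/10 + x^2/10 - 59*x*log(x)/5 - 59*x/10 - 4*log(x) - 4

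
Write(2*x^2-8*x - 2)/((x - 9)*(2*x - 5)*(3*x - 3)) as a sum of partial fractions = 38/(117*(2*x - 5)) - 1/(9*(x - 1)) + 11/(39*(x - 9))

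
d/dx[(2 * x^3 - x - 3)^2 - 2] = 24*x^5 - 16*x^3 - 36*x^2 + 2*x + 6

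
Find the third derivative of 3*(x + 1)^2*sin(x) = -3*x^2*cos(x) - 18*x*sin(x) - 6*x*cos(x) - 18*sin(x) + 15*cos(x)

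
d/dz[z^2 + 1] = 2*z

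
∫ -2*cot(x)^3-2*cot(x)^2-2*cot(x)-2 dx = (cot(x) + 1)^2 + C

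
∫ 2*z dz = z^2 + C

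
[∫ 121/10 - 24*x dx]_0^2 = -119/5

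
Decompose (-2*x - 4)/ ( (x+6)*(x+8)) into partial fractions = -6/(x + 8) + 4/(x + 6)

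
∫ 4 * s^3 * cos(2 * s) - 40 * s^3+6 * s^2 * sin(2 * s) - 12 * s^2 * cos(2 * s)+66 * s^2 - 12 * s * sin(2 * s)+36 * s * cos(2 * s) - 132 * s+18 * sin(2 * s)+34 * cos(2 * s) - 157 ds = (5*s - sin(2*s) + 4)*(-2*s^3 + 6*s^2 - 18*s - 17) + C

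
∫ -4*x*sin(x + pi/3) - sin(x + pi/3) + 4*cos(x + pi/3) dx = (4*x + 1)*cos(x + pi/3) + C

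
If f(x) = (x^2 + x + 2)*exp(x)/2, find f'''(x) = x^2*exp(x)/2 + 7*x*exp(x)/2 + 11*exp(x)/2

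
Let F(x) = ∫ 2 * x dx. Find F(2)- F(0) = 4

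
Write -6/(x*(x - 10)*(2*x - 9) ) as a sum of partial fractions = 8/(33*(2*x - 9)) - 3/(55*(x - 10)) - 1/(15*x)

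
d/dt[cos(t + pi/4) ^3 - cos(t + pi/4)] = sin(t + pi/4)/4 - 3*cos(3*t + pi/4)/4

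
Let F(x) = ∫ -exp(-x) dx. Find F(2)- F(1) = -exp(-1) + exp(-2)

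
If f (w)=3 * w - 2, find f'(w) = 3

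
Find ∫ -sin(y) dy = cos(y) + C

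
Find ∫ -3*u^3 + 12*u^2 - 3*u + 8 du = -3*u^4/4 + 4*u^3 - 3*u^2/2 + 8*u + C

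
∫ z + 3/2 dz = z^2/2 + 3*z/2 + C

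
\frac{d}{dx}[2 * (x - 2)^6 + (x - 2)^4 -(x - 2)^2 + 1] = 12*x^5 - 120*x^4 + 484*x^3 - 984*x^2 + 1006*x - 412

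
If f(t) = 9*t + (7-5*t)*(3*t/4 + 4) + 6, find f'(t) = -15*t/2 - 23/4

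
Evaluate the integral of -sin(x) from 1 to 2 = -cos(1) + cos(2)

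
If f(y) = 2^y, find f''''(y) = 2^y*log(2)^4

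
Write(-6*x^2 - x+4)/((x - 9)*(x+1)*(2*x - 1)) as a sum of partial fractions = -8/(51*(2*x - 1)) - 1/(30*(x + 1)) - 491/(170*(x - 9))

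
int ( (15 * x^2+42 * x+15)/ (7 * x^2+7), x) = 15*x/7 + 3*log(x^2 + 1) + C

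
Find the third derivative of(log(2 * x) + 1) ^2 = (4*log(x) - 2 + 4*log(2))/x^3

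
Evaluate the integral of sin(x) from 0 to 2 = 1 - cos(2)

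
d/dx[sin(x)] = cos(x)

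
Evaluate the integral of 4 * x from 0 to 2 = 8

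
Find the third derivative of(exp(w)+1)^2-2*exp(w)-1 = 8*exp(2*w)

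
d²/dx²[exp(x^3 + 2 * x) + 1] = 9*x^4*exp(x^3 + 2*x) + 12*x^2*exp(x^3 + 2*x) + 6*x*exp(x^3 + 2*x) + 4*exp(x^3 + 2*x)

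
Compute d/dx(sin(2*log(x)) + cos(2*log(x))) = 2*sqrt(2)*cos(2*log(x) + pi/4)/x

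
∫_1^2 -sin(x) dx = -cos(1) + cos(2)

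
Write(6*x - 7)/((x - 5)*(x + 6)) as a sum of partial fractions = 43/(11*(x + 6)) + 23/(11*(x - 5))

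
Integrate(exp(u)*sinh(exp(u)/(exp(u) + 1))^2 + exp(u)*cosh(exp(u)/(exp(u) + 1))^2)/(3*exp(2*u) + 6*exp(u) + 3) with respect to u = sinh(2*exp(u)/(exp(u) + 1))/6 + C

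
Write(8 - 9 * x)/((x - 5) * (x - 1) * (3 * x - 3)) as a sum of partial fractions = 37/(48*(x - 1)) + 1/(12*(x - 1)^2) - 37/(48*(x - 5))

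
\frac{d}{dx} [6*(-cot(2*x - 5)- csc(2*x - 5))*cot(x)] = 6*cot(x)^2*cot(2*x - 5) + 6*cot(x)^2*csc(2*x - 5) + 12*cot(x)*cot(2*x - 5)^2 + 12*cot(x)*cot(2*x - 5)*csc(2*x - 5) + 12*cot(x) + 6*cot(2*x - 5) + 6*csc(2*x - 5)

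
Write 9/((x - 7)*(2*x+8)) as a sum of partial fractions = -9/(22*(x + 4)) + 9/(22*(x - 7))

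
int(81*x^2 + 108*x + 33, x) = 27*x^3 + 54*x^2 + 33*x + C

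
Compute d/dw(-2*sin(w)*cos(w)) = -2*cos(2*w)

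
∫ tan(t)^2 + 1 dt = tan(t) + C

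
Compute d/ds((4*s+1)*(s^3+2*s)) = 16*s^3 + 3*s^2 + 16*s + 2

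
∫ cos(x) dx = sin(x) + C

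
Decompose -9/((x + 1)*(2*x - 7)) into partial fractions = -2/(2*x - 7) + 1/(x + 1)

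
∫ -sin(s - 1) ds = cos(s - 1) + C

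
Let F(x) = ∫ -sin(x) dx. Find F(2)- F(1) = -cos(1) + cos(2)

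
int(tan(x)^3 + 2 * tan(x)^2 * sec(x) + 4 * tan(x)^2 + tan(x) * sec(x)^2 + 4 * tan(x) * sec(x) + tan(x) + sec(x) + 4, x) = (tan(x) + sec(x))^2/2 + 4*tan(x) + 4*sec(x) + C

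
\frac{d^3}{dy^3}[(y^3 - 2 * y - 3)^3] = 504*y^6 - 1260*y^4 - 1080*y^3 + 720*y^2 + 864*y + 114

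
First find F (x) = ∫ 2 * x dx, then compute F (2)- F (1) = 3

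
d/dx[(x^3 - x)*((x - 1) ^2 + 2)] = 5*x^4 - 8*x^3 + 6*x^2 + 4*x - 3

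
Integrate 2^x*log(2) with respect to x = 2^x + C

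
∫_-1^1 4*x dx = 0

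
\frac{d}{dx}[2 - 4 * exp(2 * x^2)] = -16*x*exp(2*x^2)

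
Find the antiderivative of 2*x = x^2 + C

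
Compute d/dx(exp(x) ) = exp(x)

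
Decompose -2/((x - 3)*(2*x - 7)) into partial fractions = -4/(2*x - 7) + 2/(x - 3)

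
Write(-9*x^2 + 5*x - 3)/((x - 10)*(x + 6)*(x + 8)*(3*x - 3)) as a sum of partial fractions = 619/(972*(x + 8)) - 17/(32*(x + 6)) + 1/(243*(x - 1)) - 853/(7776*(x - 10))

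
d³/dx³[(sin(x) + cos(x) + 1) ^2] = -8*cos(2*x) - 2*sqrt(2)*cos(x + pi/4)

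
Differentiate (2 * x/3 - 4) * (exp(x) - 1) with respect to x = 2*x*exp(x)/3 - 10*exp(x)/3 - 2/3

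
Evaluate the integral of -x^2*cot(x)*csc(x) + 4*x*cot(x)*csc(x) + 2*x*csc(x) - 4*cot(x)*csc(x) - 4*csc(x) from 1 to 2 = -csc(1)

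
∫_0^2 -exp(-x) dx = -1 + exp(-2)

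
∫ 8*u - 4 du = 4*u^2 - 4*u + C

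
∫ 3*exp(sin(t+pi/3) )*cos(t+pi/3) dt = 3*exp(sin(t + pi/3)) + C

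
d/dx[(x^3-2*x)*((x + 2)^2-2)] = 5*x^4 + 16*x^3 - 16*x - 4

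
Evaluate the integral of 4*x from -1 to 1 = 0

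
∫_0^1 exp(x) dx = -1 + E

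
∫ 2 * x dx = x^2 + C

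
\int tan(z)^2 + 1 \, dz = tan(z) + C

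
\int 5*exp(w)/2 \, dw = 5*exp(w)/2 + C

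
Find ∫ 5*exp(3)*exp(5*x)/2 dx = exp(5*x + 3)/2 + C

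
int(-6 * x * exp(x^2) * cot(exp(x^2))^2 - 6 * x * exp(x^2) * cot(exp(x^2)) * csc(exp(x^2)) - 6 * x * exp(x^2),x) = 3*cot(exp(x^2)) + 3*csc(exp(x^2)) + C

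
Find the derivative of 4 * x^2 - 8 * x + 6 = 8*x - 8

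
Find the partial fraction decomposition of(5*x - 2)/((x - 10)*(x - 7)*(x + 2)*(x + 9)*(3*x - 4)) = 189/(68510*(3*x - 4)) - 47/(65968*(x + 9)) + 1/(630*(x + 2)) - 11/(2448*(x - 7)) + 2/(741*(x - 10))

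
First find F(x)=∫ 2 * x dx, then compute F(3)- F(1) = 8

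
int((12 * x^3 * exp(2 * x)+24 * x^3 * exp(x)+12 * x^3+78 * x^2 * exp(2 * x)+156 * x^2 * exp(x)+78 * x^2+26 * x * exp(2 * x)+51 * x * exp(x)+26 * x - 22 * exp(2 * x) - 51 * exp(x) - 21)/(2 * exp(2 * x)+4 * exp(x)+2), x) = (x + 8)*((exp(x) + 1)*(3*x^3 + 2*x^2 - 3*x + 3) - exp(x))/(2*(exp(x) + 1)) + C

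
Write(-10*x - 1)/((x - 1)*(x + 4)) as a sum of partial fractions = -39/(5*(x + 4)) - 11/(5*(x - 1))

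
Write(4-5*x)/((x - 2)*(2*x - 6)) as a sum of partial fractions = 3/(x - 2) - 11/(2*(x - 3))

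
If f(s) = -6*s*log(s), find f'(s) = -6*log(s) - 6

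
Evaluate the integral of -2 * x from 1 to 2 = -3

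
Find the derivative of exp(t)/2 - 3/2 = exp(t)/2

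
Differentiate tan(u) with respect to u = cos(u)^(-2)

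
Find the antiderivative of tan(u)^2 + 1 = tan(u) + C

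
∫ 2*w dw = w^2 + C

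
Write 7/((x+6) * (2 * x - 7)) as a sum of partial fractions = 14/(19*(2*x - 7)) - 7/(19*(x + 6))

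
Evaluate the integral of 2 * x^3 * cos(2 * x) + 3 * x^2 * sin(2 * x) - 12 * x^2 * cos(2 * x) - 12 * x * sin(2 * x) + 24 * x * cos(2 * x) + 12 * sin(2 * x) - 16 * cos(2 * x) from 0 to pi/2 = 0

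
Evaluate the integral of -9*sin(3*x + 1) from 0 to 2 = -3*cos(1) + 3*cos(7)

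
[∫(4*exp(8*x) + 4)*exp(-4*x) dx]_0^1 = -exp(-4) + exp(4)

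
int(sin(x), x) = -cos(x) + C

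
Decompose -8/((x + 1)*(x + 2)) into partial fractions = 8/(x + 2) - 8/(x + 1)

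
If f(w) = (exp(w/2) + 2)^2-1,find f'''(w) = exp(w/2)/2 + exp(w)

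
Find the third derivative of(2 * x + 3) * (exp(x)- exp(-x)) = (2*x*exp(2*x) + 2*x + 9*exp(2*x) - 3)*exp(-x)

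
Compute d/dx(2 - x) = -1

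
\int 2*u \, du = u^2 + C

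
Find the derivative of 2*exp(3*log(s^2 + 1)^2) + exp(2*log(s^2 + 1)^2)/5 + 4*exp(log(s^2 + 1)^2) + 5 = (120*s*exp(3*log(s^2 + 1)^2)*log(s^2 + 1) + 8*s*exp(2*log(s^2 + 1)^2)*log(s^2 + 1) + 80*s*exp(log(s^2 + 1)^2)*log(s^2 + 1))/(5*s^2 + 5)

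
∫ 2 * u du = u^2 + C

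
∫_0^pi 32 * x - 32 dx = -16 + (4 - 4*pi)^2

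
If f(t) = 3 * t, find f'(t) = 3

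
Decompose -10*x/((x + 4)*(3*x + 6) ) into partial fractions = -20/(3*(x + 4)) + 10/(3*(x + 2))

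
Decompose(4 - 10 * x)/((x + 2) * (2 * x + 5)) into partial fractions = -58/(2*x + 5) + 24/(x + 2)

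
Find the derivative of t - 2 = 1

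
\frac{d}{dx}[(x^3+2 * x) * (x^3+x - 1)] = 6*x^5 + 12*x^3 - 3*x^2 + 4*x - 2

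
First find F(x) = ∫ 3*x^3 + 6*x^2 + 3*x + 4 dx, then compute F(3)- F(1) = 132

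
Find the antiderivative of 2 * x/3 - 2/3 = x^2/3 - 2*x/3 + C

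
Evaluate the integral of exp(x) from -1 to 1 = E - exp(-1)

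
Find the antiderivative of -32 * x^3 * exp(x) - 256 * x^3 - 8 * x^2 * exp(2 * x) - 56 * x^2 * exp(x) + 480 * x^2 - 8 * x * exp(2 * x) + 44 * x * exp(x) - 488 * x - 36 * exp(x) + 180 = -16*x^2 - 4*x*exp(x) + 20*x - 4*(4*x^2 + x*exp(x) - 5*x + 4)^2 + C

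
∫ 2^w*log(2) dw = 2^w + C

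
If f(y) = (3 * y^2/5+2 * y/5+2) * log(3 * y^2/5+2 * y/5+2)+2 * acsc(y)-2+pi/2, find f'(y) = (6*y^3*sqrt(1 - 1/y^2)*log(3*y^2/5 + 2*y/5 + 2) + 6*y^3*sqrt(1 - 1/y^2) + 2*y^2*sqrt(1 - 1/y^2)*log(3*y^2/5 + 2*y/5 + 2) + 2*y^2*sqrt(1 - 1/y^2) - 10)/(5*y^2*sqrt(1 - 1/y^2))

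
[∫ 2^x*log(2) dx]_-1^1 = 3/2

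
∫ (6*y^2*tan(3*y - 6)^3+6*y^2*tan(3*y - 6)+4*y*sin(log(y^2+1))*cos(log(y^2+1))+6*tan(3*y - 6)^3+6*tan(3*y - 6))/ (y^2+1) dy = sin(log(y^2 + 1))^2 + tan(3*y - 6)^2 + C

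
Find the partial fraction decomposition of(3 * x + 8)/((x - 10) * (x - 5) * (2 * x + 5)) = 2/(375*(2*x + 5)) - 23/(75*(x - 5)) + 38/(125*(x - 10))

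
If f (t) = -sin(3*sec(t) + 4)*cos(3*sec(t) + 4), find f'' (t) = 6*sin(3*sec(t) + 4)^2*tan(t)^2*sec(t) + 3*sin(3*sec(t) + 4)^2*sec(t) + 36*sin(3*sec(t) + 4)*cos(3*sec(t) + 4)*tan(t)^2*sec(t)^2 - 6*cos(3*sec(t) + 4)^2*tan(t)^2*sec(t) - 3*cos(3*sec(t) + 4)^2*sec(t)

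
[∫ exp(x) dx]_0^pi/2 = -1 + exp(pi/2)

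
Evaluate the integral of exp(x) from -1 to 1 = E - exp(-1)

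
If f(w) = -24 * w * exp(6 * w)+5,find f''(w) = -864*w*exp(6*w) - 288*exp(6*w)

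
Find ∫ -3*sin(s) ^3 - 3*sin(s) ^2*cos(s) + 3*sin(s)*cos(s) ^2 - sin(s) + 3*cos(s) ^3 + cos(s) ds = sqrt(2)*(5*sin(s + pi/4) - cos(3*s + pi/4))/2 + C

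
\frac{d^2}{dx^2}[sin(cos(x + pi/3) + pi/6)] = -sin(x + pi/3)^2*sin(cos(x + pi/3) + pi/6) - cos(x + pi/3)*cos(cos(x + pi/3) + pi/6)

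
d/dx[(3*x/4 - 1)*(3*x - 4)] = 9*x/2 - 6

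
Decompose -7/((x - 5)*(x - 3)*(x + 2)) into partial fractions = -1/(5*(x + 2)) + 7/(10*(x - 3)) - 1/(2*(x - 5))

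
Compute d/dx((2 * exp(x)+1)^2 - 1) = 8*exp(2*x) + 4*exp(x)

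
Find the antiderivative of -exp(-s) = exp(-s) + C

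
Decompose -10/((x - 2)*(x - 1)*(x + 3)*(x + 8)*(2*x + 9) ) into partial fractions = 160/(3003*(2*x + 9)) - 1/(315*(x + 8)) - 1/(30*(x + 3)) + 5/(198*(x - 1)) - 1/(65*(x - 2))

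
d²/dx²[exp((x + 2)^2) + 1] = 4*x^2*exp(x^2 + 4*x + 4) + 16*x*exp(x^2 + 4*x + 4) + 18*exp(x^2 + 4*x + 4)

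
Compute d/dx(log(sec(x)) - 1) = tan(x)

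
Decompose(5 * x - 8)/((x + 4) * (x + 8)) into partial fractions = 12/(x + 8) - 7/(x + 4)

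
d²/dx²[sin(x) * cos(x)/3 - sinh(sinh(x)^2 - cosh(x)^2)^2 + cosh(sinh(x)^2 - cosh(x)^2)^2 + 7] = -2*sin(2*x)/3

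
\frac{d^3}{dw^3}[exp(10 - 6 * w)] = -216*exp(10 - 6*w)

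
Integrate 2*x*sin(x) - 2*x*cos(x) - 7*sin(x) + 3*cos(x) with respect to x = -sqrt(2)*(2*x - 5)*sin(x + pi/4) + C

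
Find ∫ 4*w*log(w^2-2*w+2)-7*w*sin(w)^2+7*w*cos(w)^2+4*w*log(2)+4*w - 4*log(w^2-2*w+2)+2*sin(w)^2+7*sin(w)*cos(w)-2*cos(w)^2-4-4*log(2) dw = (7*w/2 - 1)*sin(2*w) + 2*(w^2 - 2*w + 2)*log(2*w^2 - 4*w + 4) + C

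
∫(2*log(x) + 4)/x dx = (log(x) + 2)^2 + C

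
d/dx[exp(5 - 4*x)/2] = -2*exp(5 - 4*x)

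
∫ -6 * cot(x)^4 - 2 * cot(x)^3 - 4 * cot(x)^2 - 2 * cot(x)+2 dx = (2*cot(x)^2 + cot(x) - 2)*cot(x) + C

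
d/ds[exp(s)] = exp(s)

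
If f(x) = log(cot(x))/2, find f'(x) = -1/sin(2*x)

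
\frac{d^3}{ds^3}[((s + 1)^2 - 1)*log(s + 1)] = (2*s^2 + 4*s)/(s^3 + 3*s^2 + 3*s + 1)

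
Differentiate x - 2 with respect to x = 1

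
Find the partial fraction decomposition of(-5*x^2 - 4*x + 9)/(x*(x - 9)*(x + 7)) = -13/(7*(x + 7)) - 3/(x - 9) - 1/(7*x)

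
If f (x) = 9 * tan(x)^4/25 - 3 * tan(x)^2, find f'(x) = 36*tan(x)^5/25 - 114*tan(x)^3/25 - 6*tan(x)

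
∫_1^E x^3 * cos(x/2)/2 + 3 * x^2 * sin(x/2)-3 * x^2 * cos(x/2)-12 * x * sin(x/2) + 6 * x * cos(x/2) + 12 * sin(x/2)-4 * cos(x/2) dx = (-2 + E)^3*sin(E/2) + sin(1/2)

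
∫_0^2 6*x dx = 12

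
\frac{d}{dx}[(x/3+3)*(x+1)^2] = x^2 + 22*x/3 + 19/3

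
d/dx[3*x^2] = 6*x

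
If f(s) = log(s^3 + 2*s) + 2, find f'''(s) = (6*s^6 - 12*s^4 + 24*s^2 + 16)/(s^9 + 6*s^7 + 12*s^5 + 8*s^3)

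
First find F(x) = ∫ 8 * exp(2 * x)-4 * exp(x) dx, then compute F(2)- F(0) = -1 + (-1 + 2*exp(2))^2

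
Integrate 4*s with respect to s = 2*s^2 + C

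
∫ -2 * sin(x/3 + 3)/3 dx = 2*cos(x/3 + 3) + C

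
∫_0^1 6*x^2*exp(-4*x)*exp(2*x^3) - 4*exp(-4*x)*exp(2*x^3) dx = -1 + exp(-2)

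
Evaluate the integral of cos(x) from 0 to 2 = sin(2)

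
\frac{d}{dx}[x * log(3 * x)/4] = log(x)/4 + 1/4 + log(3)/4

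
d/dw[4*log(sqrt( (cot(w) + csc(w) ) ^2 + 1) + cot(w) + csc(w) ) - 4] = -4*(sqrt(2)*sqrt((cos(w) + 1)/sin(w)^2) + cos(w)/sin(w) + 1/sin(w))/(sqrt(2)*sqrt((cos(w) + 1)/sin(w)^2)*sin(w) + 2)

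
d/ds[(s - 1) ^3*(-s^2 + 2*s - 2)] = -5*s^4 + 20*s^3 - 33*s^2 + 26*s - 8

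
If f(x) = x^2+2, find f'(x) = 2*x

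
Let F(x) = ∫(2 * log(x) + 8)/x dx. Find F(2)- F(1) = -16 + (log(2) + 4)^2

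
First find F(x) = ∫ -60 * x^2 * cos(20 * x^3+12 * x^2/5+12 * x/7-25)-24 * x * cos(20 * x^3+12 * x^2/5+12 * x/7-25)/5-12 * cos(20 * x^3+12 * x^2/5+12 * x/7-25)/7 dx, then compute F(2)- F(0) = -sin(25) - sin(5181/35)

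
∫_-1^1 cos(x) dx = 2*sin(1)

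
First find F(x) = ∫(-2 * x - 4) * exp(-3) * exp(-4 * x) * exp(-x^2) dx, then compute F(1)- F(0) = -exp(-3) + exp(-8)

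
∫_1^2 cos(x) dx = -sin(1) + sin(2)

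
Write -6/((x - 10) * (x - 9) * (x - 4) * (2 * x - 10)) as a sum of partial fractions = 1/(10*(x - 4)) - 3/(20*(x - 5)) + 3/(20*(x - 9)) - 1/(10*(x - 10))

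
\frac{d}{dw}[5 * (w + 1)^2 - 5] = 10*w + 10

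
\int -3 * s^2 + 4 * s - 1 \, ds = -s^3 + 2*s^2 - s + C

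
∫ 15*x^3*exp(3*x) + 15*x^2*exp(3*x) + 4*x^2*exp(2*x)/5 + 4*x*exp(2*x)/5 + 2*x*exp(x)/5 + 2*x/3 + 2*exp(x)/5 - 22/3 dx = x*(75*x^2*exp(3*x) + 6*x*exp(2*x) + 5*x + 6*exp(x) - 110)/15 + C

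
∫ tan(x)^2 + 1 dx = tan(x) + C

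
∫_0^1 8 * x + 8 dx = 12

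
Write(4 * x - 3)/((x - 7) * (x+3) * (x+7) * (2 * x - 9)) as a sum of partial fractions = -8/(115*(2*x - 9)) + 31/(1288*(x + 7)) - 1/(40*(x + 3)) + 1/(28*(x - 7))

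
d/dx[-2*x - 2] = -2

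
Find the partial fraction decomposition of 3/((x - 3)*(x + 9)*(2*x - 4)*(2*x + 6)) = -1/(1056*(x + 9)) + 1/(240*(x + 3)) - 3/(220*(x - 2)) + 1/(96*(x - 3))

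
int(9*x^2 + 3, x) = 3*x^3 + 3*x + C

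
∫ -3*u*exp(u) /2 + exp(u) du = (5 - 3*u)*exp(u)/2 + C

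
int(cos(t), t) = sin(t) + C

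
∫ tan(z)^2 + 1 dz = tan(z) + C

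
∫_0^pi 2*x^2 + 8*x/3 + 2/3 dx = 2*pi*(1 + pi)^2/3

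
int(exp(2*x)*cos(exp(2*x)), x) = sin(exp(2*x))/2 + C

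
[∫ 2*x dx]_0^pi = pi^2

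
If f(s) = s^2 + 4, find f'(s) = 2*s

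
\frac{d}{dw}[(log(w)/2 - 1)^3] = (3*log(w)^2 - 12*log(w) + 12)/(8*w)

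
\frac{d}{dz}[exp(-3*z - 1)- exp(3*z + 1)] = (-3*exp(6*z + 2) - 3)*exp(-3*z - 1)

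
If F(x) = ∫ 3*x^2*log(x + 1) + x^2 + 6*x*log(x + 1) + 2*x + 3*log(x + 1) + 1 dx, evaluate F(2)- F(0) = 27*log(3)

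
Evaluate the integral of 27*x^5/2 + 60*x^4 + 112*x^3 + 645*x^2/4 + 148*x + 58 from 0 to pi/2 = -64 - 3*pi^2/2 - 3*pi - 9*pi^3/32 + 4*(3*pi^3/32 + pi + 4 + pi^2/2)^2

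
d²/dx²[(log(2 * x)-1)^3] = (-3*log(x)^2 - 6*log(2)*log(x) + 12*log(x) - 9 - 3*log(2)^2 + 12*log(2))/x^2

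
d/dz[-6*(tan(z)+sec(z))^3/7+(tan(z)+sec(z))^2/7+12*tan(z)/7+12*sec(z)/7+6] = 2*(sin(z) + 1)^2*(-15*sin(z)/cos(z) + 1 - 3/cos(z))/(7*cos(z)^3)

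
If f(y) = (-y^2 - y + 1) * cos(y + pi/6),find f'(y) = y^2*sin(y + pi/6) + y*sin(y + pi/6) - 2*y*cos(y + pi/6) - sqrt(2)*sin(y + 5*pi/12)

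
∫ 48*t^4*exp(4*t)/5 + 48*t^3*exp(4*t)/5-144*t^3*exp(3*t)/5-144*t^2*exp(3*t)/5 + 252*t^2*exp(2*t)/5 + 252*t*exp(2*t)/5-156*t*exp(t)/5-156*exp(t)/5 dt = 6*t^2*exp(2*t) - 12*t*exp(t) + 12*(t^2*exp(2*t) - 2*t*exp(t) + 2)^2/5 + C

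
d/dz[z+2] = 1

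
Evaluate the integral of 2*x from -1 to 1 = 0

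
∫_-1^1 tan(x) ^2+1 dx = 2*tan(1)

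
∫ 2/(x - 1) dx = log(2*(x - 1)^2) + C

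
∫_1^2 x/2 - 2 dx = -5/4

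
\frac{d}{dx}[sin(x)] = cos(x)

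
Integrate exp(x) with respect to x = exp(x) + C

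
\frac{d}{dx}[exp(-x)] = -exp(-x)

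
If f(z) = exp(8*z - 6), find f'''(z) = 512*exp(8*z - 6)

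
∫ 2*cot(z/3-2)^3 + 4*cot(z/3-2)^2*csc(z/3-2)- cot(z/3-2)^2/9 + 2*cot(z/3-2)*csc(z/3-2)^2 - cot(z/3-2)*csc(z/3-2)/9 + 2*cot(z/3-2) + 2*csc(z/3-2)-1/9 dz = -3*(cot(z/3 - 2) + csc(z/3 - 2))^2 + cot(z/3 - 2)/3 + csc(z/3 - 2)/3 + C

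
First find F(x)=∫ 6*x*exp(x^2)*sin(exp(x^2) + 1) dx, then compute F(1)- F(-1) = 0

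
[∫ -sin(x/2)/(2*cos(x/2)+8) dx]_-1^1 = 0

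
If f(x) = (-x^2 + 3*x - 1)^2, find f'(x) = 4*x^3 - 18*x^2 + 22*x - 6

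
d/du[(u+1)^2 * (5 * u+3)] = 15*u^2 + 26*u + 11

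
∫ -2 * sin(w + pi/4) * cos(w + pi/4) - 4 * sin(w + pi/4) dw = (cos(w + pi/4) + 2)^2 + C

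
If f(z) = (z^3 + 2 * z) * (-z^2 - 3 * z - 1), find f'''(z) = -60*z^2 - 72*z - 18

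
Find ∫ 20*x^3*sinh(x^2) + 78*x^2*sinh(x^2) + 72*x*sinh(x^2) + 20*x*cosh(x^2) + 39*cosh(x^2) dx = (2*x + 3)*(5*x + 12)*cosh(x^2) + C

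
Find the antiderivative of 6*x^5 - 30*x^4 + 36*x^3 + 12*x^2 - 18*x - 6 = x^6 - 6*x^5 + 9*x^4 + 4*x^3 - 9*x^2 - 6*x + C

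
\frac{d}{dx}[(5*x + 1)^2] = 50*x + 10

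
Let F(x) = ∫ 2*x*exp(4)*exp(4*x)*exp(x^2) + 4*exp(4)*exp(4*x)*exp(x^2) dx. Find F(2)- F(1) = -exp(9) + exp(16)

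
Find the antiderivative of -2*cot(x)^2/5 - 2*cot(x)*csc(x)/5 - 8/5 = -6*x/5 + 2*cot(x)/5 + 2*csc(x)/5 + C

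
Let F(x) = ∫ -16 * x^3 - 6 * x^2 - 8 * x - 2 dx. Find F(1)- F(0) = -12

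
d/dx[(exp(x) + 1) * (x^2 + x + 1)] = x^2*exp(x) + 3*x*exp(x) + 2*x + 2*exp(x) + 1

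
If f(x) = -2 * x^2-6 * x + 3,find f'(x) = -4*x - 6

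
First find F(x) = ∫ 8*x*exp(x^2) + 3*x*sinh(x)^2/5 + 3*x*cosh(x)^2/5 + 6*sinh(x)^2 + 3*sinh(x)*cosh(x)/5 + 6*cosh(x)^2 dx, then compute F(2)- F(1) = -33*sinh(2)/10 - 4*E + 18*sinh(4)/5 + 4*exp(4)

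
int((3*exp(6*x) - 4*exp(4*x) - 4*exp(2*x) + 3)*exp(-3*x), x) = 8*sinh(x)^3 - 2*sinh(x) + C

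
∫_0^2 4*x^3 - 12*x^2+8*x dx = 0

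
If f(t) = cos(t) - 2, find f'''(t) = sin(t)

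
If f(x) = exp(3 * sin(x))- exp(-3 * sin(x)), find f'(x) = 3*(exp(3*sin(x)) + exp(-3*sin(x)))*cos(x)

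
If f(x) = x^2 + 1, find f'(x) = 2*x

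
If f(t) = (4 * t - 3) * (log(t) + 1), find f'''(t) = (-4*t - 6)/t^3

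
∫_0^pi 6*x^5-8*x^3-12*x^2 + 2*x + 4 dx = -4 + (-pi - 2 + pi^3)^2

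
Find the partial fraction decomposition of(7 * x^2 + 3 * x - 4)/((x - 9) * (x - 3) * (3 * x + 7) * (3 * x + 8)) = -4/(7*(3*x + 8)) + 61/(136*(3*x + 7)) - 1/(24*(x - 3)) + 59/(714*(x - 9))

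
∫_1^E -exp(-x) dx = -exp(-1) + exp(-E)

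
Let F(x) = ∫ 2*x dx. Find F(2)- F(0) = 4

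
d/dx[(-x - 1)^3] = -3*x^2 - 6*x - 3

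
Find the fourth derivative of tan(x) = 24*tan(x)^5 + 40*tan(x)^3 + 16*tan(x)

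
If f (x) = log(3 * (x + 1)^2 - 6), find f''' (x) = (4*x^3 + 12*x^2 + 36*x + 28)/(x^6 + 6*x^5 + 9*x^4 - 4*x^3 - 9*x^2 + 6*x - 1)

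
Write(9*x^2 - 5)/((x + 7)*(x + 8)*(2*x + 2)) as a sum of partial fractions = 571/(14*(x + 8)) - 109/(3*(x + 7)) + 1/(21*(x + 1))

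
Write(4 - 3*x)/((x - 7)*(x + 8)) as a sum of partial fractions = -28/(15*(x + 8)) - 17/(15*(x - 7))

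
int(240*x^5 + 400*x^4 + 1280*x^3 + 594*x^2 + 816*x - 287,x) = 40*x^6 + 80*x^5 + 320*x^4 + 198*x^3 + 408*x^2 - 287*x + C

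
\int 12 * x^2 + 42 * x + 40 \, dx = 4*x^3 + 21*x^2 + 40*x + C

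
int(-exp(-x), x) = exp(-x) + C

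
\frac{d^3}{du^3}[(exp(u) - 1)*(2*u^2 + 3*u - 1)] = 2*u^2*exp(u) + 15*u*exp(u) + 20*exp(u)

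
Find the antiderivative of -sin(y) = cos(y) + C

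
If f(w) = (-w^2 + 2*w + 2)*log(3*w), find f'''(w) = (-2*w^2 - 2*w + 4)/w^3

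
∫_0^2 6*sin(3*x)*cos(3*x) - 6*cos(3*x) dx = (-2 + sin(6))*sin(6)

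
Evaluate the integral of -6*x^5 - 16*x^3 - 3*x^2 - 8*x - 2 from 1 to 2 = -144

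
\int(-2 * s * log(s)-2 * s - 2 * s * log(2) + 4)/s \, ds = -2*(s - 2)*log(2*s) + C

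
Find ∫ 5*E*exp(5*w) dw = exp(5*w + 1) + C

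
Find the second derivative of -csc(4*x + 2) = -32*cot(4*x + 2)^2*csc(4*x + 2) - 16*csc(4*x + 2)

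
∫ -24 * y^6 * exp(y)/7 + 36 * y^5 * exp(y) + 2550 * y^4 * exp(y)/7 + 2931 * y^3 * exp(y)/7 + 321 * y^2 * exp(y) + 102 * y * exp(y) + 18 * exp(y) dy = 3*y*(4*y^2 + 4*y + 3)*(-2*y^3 + 35*y^2 + 14*y + 14)*exp(y)/7 + C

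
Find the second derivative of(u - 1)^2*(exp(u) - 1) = u^2*exp(u) + 2*u*exp(u) - exp(u) - 2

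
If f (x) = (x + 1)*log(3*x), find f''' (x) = (2 - x)/x^3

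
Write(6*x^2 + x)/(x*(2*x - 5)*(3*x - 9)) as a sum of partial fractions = -32/(3*(2*x - 5)) + 19/(3*(x - 3))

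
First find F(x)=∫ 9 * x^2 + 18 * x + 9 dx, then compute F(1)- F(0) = 21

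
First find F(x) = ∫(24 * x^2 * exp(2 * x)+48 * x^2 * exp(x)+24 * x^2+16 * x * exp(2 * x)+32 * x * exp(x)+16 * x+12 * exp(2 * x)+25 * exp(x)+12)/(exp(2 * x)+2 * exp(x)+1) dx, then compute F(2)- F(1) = -E/(1 + E) + exp(2)/(1 + exp(2)) + 92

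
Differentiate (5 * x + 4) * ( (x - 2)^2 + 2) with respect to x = 15*x^2 - 32*x + 14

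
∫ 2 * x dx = x^2 + C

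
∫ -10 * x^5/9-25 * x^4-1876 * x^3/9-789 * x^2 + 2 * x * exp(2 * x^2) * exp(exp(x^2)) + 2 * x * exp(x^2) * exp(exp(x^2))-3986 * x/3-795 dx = -5*x^6/27 - 5*x^5 - 469*x^4/9 - 263*x^3 - 1993*x^2/3 - 795*x + exp(x^2 + exp(x^2)) + C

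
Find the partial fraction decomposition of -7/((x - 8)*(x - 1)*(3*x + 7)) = -63/(310*(3*x + 7)) + 1/(10*(x - 1)) - 1/(31*(x - 8))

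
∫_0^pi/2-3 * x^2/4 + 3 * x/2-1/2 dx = pi*(-pi^2/4 - 2 + 3*pi/2)/8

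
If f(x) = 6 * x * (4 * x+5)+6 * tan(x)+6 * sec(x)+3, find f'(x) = 48*x + 6*tan(x)^2 + 6*tan(x)*sec(x) + 36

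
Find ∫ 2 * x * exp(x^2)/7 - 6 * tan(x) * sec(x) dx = exp(x^2)/7 - 6/cos(x) + C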